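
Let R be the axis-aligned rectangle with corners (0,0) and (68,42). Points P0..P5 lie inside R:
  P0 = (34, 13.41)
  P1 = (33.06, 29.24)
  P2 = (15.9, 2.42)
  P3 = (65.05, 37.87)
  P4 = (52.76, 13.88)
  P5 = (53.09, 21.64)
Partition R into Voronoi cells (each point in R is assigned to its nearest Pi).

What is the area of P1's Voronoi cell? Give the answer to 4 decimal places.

1. box [0,68]×[0,42]: [(0, 0) (68, 0) (68, 42) (0, 42)]
2. ⊥bis P1·P0 via (33.53,21.325): [(0, 19.334) (68, 23.3719) (68, 42) (0, 42)]  |A|=1404.0022
3. ⊥bis P1·P2 via (24.48,15.83): [(0, 31.4928) (17.3896, 20.3666) (68, 23.3719) (68, 42) (0, 42)]  |A|=1298.2832
4. ⊥bis P1·P3 via (49.055,33.555): [(0, 31.4928) (17.3896, 20.3666) (52.0575, 22.4252) (46.7768, 42) (0, 42)]  |A|=942.0733
5. ⊥bis P1·P4 via (42.91,21.56): [(0, 31.4928) (17.3896, 20.3666) (43.1732, 21.8976) (49.8795, 30.4987) (46.7768, 42) (0, 42)]  |A|=905.635
6. ⊥bis P1·P5 via (43.075,25.44): [(0, 31.4928) (17.3896, 20.3666) (41.6977, 21.81) (47.8495, 38.0234) (46.7768, 42) (0, 42)]  |A|=859.9813
7. canonical 6-gon: [(0, 31.4928) (17.3896, 20.3666) (41.6977, 21.81) (47.8495, 38.0234) (46.7768, 42) (0, 42)]
8. shoelace: 859.9813

Area of P1's cell: 859.9813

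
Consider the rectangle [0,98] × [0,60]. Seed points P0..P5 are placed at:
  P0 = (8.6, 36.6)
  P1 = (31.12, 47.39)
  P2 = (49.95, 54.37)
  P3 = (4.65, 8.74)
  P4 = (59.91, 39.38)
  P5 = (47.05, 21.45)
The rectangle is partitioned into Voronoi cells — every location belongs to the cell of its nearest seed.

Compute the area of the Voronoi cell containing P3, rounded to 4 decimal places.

Area of P3's cell: 593.4009

1. box [0,98]×[0,60]: [(0, 0) (98, 0) (98, 60) (0, 60)]
2. ⊥bis P3·P0 via (6.625,22.67): [(0, 23.6093) (0, 0) (98, 0) (98, 9.7148)]  |A|=1632.8817
3. ⊥bis P3·P1 via (17.885,28.065): [(30.7586, 19.2483) (0, 23.6093) (0, 0) (58.8639, 0)]  |A|=929.6106
4. ⊥bis P3·P2 via (27.3,31.555): [(30.7586, 19.2483) (0, 23.6093) (0, 0) (58.8639, 0)]  |A|=929.6106
5. ⊥bis P3·P4 via (32.28,24.06): [(37.5127, 14.6227) (30.7586, 19.2483) (0, 23.6093) (0, 0) (45.6205, 0)]  |A|=832.7837
6. ⊥bis P3·P5 via (25.85,15.095): [(24.3318, 20.1595) (0, 23.6093) (0, 0) (30.3749, 0)]  |A|=593.4009
7. canonical 4-gon: [(24.3318, 20.1595) (0, 23.6093) (0, 0) (30.3749, 0)]
8. shoelace: 593.4009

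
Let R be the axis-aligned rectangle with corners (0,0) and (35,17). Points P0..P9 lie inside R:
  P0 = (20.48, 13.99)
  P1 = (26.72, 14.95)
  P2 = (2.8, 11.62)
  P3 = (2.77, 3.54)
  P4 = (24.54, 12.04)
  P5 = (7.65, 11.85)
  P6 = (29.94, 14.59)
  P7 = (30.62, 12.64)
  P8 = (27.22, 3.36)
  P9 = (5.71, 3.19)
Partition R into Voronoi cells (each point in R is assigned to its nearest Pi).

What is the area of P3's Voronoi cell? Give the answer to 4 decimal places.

Area of P3's cell: 32.5300

1. box [0,35]×[0,17]: [(0, 0) (35, 0) (35, 17) (0, 17)]
2. ⊥bis P3·P0 via (11.625,8.765): [(0, 0) (16.7969, 0) (6.7658, 17) (0, 17)]  |A|=200.2832
3. ⊥bis P3·P1 via (14.745,9.245): [(0, 0) (16.7969, 0) (6.7658, 17) (0, 17)]  |A|=200.2832
4. ⊥bis P3·P2 via (2.785,7.58): [(0, 7.5903) (0, 0) (16.7969, 0) (12.3452, 7.5445)]  |A|=110.2141
5. ⊥bis P3·P4 via (13.655,7.79): [(0, 7.5903) (0, 0) (16.6966, 0) (16.5003, 0.5026) (12.3452, 7.5445)]  |A|=110.1889
6. ⊥bis P3·P5 via (5.21,7.695): [(5.4225, 7.5702) (0, 7.5903) (0, 0) (16.6966, 0) (16.5003, 0.5026) (15.9927, 1.3629)]  |A|=88.8393
7. ⊥bis P3·P6 via (16.355,9.065): [(5.4225, 7.5702) (0, 7.5903) (0, 0) (16.6966, 0) (16.5003, 0.5026) (15.9927, 1.3629)]  |A|=88.8393
8. ⊥bis P3·P7 via (16.695,8.09): [(5.4225, 7.5702) (0, 7.5903) (0, 0) (16.6966, 0) (16.5003, 0.5026) (15.9927, 1.3629)]  |A|=88.8393
9. ⊥bis P3·P8 via (14.995,3.45): [(14.984, 1.9553) (5.4225, 7.5702) (0, 7.5903) (0, 0) (14.9696, 0)]  |A|=86.6289
10. ⊥bis P3·P9 via (4.24,3.365): [(4.7409, 7.5727) (0, 7.5903) (0, 0) (3.8394, 0)]  |A|=32.53
11. canonical 4-gon: [(4.7409, 7.5727) (0, 7.5903) (0, 0) (3.8394, 0)]
12. shoelace: 32.53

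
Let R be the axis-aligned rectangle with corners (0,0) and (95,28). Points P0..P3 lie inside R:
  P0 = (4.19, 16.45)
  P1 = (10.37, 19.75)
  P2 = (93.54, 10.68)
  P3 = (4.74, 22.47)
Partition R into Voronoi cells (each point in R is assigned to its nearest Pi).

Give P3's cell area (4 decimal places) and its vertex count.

Area of P3's cell: 74.6488 (4 vertices)

1. box [0,95]×[0,28]: [(0, 0) (95, 0) (95, 28) (0, 28)]
2. ⊥bis P3·P0 via (4.465,19.46): [(0, 19.8679) (95, 11.1885) (95, 28) (0, 28)]  |A|=1184.8181
3. ⊥bis P3·P1 via (7.555,21.11): [(0, 19.8679) (6.6609, 19.2594) (10.8837, 28) (0, 28)]  |A|=74.6488
4. ⊥bis P3·P2 via (49.14,16.575): [(0, 19.8679) (6.6609, 19.2594) (10.8837, 28) (0, 28)]  |A|=74.6488
5. canonical 4-gon: [(0, 19.8679) (6.6609, 19.2594) (10.8837, 28) (0, 28)]
6. shoelace: 74.6488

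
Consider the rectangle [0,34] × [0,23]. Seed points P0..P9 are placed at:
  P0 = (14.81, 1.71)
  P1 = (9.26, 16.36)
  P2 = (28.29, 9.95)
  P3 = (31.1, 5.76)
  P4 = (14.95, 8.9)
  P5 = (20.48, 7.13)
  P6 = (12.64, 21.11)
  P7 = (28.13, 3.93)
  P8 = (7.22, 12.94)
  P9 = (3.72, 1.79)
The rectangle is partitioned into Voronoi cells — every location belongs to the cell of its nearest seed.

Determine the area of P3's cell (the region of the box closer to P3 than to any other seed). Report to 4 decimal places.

1. box [0,34]×[0,23]: [(0, 0) (34, 0) (34, 23) (0, 23)]
2. ⊥bis P3·P0 via (22.955,3.735): [(23.8836, 0) (34, 0) (34, 23) (18.1654, 23)]  |A|=298.4371
3. ⊥bis P3·P1 via (20.18,11.06): [(20.8108, 12.3596) (23.8836, 0) (34, 0) (34, 23) (25.9751, 23)]  |A|=256.888
4. ⊥bis P3·P2 via (29.695,7.855): [(23.0403, 3.392) (23.8836, 0) (34, 0) (34, 10.7421)]  |A|=76.023
5. ⊥bis P3·P4 via (23.025,7.33): [(23.0403, 3.392) (23.8836, 0) (34, 0) (34, 10.7421)]  |A|=76.023
6. ⊥bis P3·P5 via (25.79,6.445): [(25.6193, 5.1216) (24.9586, 0) (34, 0) (34, 10.7421)]  |A|=68.1668
7. ⊥bis P3·P6 via (21.87,13.435): [(25.6193, 5.1216) (24.9586, 0) (34, 0) (34, 10.7421)]  |A|=68.1668
8. ⊥bis P3·P7 via (29.615,4.845): [(28.326, 6.9369) (32.6003, 0) (34, 0) (34, 10.7421)]  |A|=35.33
9. ⊥bis P3·P8 via (19.16,9.35): [(28.326, 6.9369) (32.6003, 0) (34, 0) (34, 10.7421)]  |A|=35.33
10. ⊥bis P3·P9 via (17.41,3.775): [(28.326, 6.9369) (32.6003, 0) (34, 0) (34, 10.7421)]  |A|=35.33
11. canonical 4-gon: [(28.326, 6.9369) (32.6003, 0) (34, 0) (34, 10.7421)]
12. shoelace: 35.33

Area of P3's cell: 35.3300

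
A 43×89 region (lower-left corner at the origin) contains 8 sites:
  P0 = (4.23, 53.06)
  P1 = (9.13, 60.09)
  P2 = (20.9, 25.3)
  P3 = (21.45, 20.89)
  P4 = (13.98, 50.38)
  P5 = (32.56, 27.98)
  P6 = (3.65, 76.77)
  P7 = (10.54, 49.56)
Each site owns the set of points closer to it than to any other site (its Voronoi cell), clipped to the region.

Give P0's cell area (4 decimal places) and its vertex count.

1. box [0,43]×[0,89]: [(0, 0) (43, 0) (43, 89) (0, 89)]
2. ⊥bis P0·P1 via (6.68,56.575): [(0, 61.231) (0, 0) (43, 0) (43, 31.2595)]  |A|=1988.5466
3. ⊥bis P0·P2 via (12.565,39.18): [(22.81, 45.3322) (0, 61.231) (0, 31.6347)]  |A|=337.5469
4. ⊥bis P0·P3 via (12.84,36.975): [(22.81, 45.3322) (0, 61.231) (0, 31.6347)]  |A|=337.5469
5. ⊥bis P0·P4 via (9.105,51.72): [(4.2927, 34.2124) (9.835, 54.3759) (0, 61.231) (0, 31.6347)]  |A|=181.6747
6. ⊥bis P0·P5 via (18.395,40.52): [(4.2927, 34.2124) (9.835, 54.3759) (0, 61.231) (0, 31.6347)]  |A|=181.6747
7. ⊥bis P0·P6 via (3.94,64.915): [(4.2927, 34.2124) (9.835, 54.3759) (0, 61.231) (0, 31.6347)]  |A|=181.6747
8. ⊥bis P0·P7 via (7.385,51.31): [(9.2945, 54.7526) (0, 61.231) (0, 37.9959)]  |A|=107.98
9. canonical 3-gon: [(9.2945, 54.7526) (0, 61.231) (0, 37.9959)]
10. shoelace: 107.98

Area of P0's cell: 107.9800 (3 vertices)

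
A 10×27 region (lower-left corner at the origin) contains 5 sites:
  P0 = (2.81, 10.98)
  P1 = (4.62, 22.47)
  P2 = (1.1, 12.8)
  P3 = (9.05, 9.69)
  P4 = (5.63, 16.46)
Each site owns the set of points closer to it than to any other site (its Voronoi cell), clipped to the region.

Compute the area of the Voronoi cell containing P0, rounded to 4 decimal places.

Area of P0's cell: 63.0142

1. box [0,10]×[0,27]: [(0, 0) (10, 0) (10, 27) (0, 27)]
2. ⊥bis P0·P1 via (3.715,16.725): [(0, 17.3102) (0, 0) (10, 0) (10, 15.7349)]  |A|=165.2258
3. ⊥bis P0·P2 via (1.955,11.89): [(6.6148, 16.2682) (0, 10.0532) (0, 0) (10, 0) (10, 15.7349)]  |A|=141.2236
4. ⊥bis P0·P3 via (5.93,10.335): [(7.1395, 16.1855) (6.6148, 16.2682) (0, 10.0532) (0, 0) (3.7934, 0)]  |A|=68.4904
5. ⊥bis P0·P4 via (4.22,13.72): [(6.3981, 12.5992) (4.015, 13.8255) (0, 10.0532) (0, 0) (3.7934, 0)]  |A|=63.0142
6. canonical 5-gon: [(6.3981, 12.5992) (4.015, 13.8255) (0, 10.0532) (0, 0) (3.7934, 0)]
7. shoelace: 63.0142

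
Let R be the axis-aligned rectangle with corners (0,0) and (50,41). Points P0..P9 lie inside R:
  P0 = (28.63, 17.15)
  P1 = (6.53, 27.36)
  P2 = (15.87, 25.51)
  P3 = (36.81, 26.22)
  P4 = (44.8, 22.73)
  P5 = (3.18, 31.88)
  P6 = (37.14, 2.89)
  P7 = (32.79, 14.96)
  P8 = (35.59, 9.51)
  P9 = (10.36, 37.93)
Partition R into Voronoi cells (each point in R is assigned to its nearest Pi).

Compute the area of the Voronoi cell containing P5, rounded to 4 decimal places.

Area of P5's cell: 72.6428

1. box [0,50]×[0,41]: [(0, 0) (50, 0) (50, 41) (0, 41)]
2. ⊥bis P5·P0 via (15.905,24.515): [(0, 0) (1.7162, 0) (25.4462, 41) (0, 41)]  |A|=556.8288
3. ⊥bis P5·P1 via (4.855,29.62): [(0, 26.0217) (20.2095, 41) (0, 41)]  |A|=151.3519
4. ⊥bis P5·P2 via (9.525,28.695): [(0, 26.0217) (13.0311, 35.6797) (15.7017, 41) (0, 41)]  |A|=139.3607
5. ⊥bis P5·P3 via (19.995,29.05): [(0, 26.0217) (13.0311, 35.6797) (15.7017, 41) (0, 41)]  |A|=139.3607
6. ⊥bis P5·P4 via (23.99,27.305): [(0, 26.0217) (13.0311, 35.6797) (15.7017, 41) (0, 41)]  |A|=139.3607
7. ⊥bis P5·P6 via (20.16,17.385): [(0, 26.0217) (13.0311, 35.6797) (15.7017, 41) (0, 41)]  |A|=139.3607
8. ⊥bis P5·P7 via (17.985,23.42): [(0, 26.0217) (13.0311, 35.6797) (15.7017, 41) (0, 41)]  |A|=139.3607
9. ⊥bis P5·P8 via (19.385,20.695): [(0, 26.0217) (13.0311, 35.6797) (15.7017, 41) (0, 41)]  |A|=139.3607
10. ⊥bis P5·P9 via (6.77,34.905): [(0, 26.0217) (8.7751, 32.5254) (1.6342, 41) (0, 41)]  |A|=72.6428
11. canonical 4-gon: [(0, 26.0217) (8.7751, 32.5254) (1.6342, 41) (0, 41)]
12. shoelace: 72.6428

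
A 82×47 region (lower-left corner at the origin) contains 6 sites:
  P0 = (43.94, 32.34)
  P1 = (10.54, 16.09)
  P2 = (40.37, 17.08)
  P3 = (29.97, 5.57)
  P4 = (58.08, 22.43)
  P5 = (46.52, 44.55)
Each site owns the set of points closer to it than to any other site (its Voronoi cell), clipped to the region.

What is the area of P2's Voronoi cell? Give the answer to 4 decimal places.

Area of P2's cell: 449.8830

1. box [0,82]×[0,47]: [(0, 0) (82, 0) (82, 47) (0, 47)]
2. ⊥bis P2·P0 via (42.155,24.71): [(0, 34.5719) (0, 0) (82, 0) (82, 15.3885)]  |A|=2048.3769
3. ⊥bis P2·P1 via (25.455,16.585): [(25.0526, 28.711) (26.0054, 0) (82, 0) (82, 15.3885)]  |A|=1241.9977
4. ⊥bis P2·P3 via (35.17,11.325): [(25.0526, 28.711) (25.3346, 20.2119) (47.7037, 0) (82, 0) (82, 15.3885)]  |A|=1022.7162
5. ⊥bis P2·P4 via (49.225,19.755): [(48.152, 23.307) (25.0526, 28.711) (25.3346, 20.2119) (47.7037, 0) (55.1928, 0)]  |A|=449.883
6. ⊥bis P2·P5 via (43.445,30.815): [(48.152, 23.307) (25.0526, 28.711) (25.3346, 20.2119) (47.7037, 0) (55.1928, 0)]  |A|=449.883
7. canonical 5-gon: [(48.152, 23.307) (25.0526, 28.711) (25.3346, 20.2119) (47.7037, 0) (55.1928, 0)]
8. shoelace: 449.883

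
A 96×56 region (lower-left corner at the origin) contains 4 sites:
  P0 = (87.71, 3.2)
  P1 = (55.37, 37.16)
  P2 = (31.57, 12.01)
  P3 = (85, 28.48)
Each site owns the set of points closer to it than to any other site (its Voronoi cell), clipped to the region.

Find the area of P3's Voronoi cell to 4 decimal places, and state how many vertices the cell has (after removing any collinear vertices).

Area of P3's cell: 1020.0138 (4 vertices)

1. box [0,96]×[0,56]: [(0, 0) (96, 0) (96, 56) (0, 56)]
2. ⊥bis P3·P0 via (86.355,15.84): [(0, 6.5828) (96, 16.8739) (96, 56) (0, 56)]  |A|=4250.0766
3. ⊥bis P3·P1 via (70.185,32.82): [(64.5252, 13.4999) (96, 16.8739) (96, 56) (76.9755, 56)]  |A|=1020.0138
4. ⊥bis P3·P2 via (58.285,20.245): [(64.5252, 13.4999) (96, 16.8739) (96, 56) (76.9755, 56)]  |A|=1020.0138
5. canonical 4-gon: [(64.5252, 13.4999) (96, 16.8739) (96, 56) (76.9755, 56)]
6. shoelace: 1020.0138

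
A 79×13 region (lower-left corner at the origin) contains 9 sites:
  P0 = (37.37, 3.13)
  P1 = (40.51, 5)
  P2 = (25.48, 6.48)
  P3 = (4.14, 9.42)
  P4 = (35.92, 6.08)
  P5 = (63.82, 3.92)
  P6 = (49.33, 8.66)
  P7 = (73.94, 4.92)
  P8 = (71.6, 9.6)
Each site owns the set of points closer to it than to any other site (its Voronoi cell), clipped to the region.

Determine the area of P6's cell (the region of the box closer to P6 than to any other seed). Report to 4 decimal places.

Area of P6's cell: 150.6278

1. box [0,79]×[0,13]: [(0, 0) (79, 0) (79, 13) (0, 13)]
2. ⊥bis P6·P0 via (43.35,5.895): [(46.0757, 0) (79, 0) (79, 13) (40.0648, 13)]  |A|=467.0866
3. ⊥bis P6·P1 via (44.92,6.83): [(47.7542, 0) (79, 0) (79, 13) (42.3597, 13)]  |A|=441.2598
4. ⊥bis P6·P2 via (37.405,7.57): [(47.7542, 0) (79, 0) (79, 13) (42.3597, 13)]  |A|=441.2598
5. ⊥bis P6·P3 via (26.735,9.04): [(47.7542, 0) (79, 0) (79, 13) (42.3597, 13)]  |A|=441.2598
6. ⊥bis P6·P4 via (42.625,7.37): [(47.7542, 0) (79, 0) (79, 13) (42.3597, 13)]  |A|=441.2598
7. ⊥bis P6·P5 via (56.575,6.29): [(47.7542, 0) (54.5174, 0) (58.77, 13) (42.3597, 13)]  |A|=150.6278
8. ⊥bis P6·P7 via (61.635,6.79): [(47.7542, 0) (54.5174, 0) (58.77, 13) (42.3597, 13)]  |A|=150.6278
9. ⊥bis P6·P8 via (60.465,9.13): [(47.7542, 0) (54.5174, 0) (58.77, 13) (42.3597, 13)]  |A|=150.6278
10. canonical 4-gon: [(47.7542, 0) (54.5174, 0) (58.77, 13) (42.3597, 13)]
11. shoelace: 150.6278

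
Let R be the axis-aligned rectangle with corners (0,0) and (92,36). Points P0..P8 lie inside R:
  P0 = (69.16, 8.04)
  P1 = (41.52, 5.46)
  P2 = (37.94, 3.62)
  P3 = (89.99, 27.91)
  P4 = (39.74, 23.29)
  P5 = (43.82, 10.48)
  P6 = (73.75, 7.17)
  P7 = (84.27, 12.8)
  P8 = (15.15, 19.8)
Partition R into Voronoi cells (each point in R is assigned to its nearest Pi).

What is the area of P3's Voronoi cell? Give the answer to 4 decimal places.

1. box [0,92]×[0,36]: [(0, 0) (92, 0) (92, 36) (0, 36)]
2. ⊥bis P3·P0 via (79.575,17.975): [(92, 4.9497) (92, 36) (62.3807, 36)]  |A|=459.8437
3. ⊥bis P3·P1 via (65.755,16.685): [(92, 4.9497) (92, 36) (62.3807, 36)]  |A|=459.8437
4. ⊥bis P3·P2 via (63.965,15.765): [(92, 4.9497) (92, 36) (62.3807, 36)]  |A|=459.8437
5. ⊥bis P3·P4 via (64.865,25.6): [(64.0718, 34.2272) (92, 4.9497) (92, 36) (63.9088, 36)]  |A|=458.4892
6. ⊥bis P3·P5 via (66.905,19.195): [(64.0718, 34.2272) (92, 4.9497) (92, 36) (63.9088, 36)]  |A|=458.4892
7. ⊥bis P3·P6 via (81.87,17.54): [(64.0718, 34.2272) (74.4407, 23.3573) (92, 9.6079) (92, 36) (63.9088, 36)]  |A|=417.5917
8. ⊥bis P3·P7 via (87.13,20.355): [(64.0718, 34.2272) (71.7513, 26.1767) (92, 18.5114) (92, 36) (63.9088, 36)]  |A|=321.1853
9. ⊥bis P3·P8 via (52.57,23.855): [(64.0718, 34.2272) (71.7513, 26.1767) (92, 18.5114) (92, 36) (63.9088, 36)]  |A|=321.1853
10. canonical 5-gon: [(64.0718, 34.2272) (71.7513, 26.1767) (92, 18.5114) (92, 36) (63.9088, 36)]
11. shoelace: 321.1853

Area of P3's cell: 321.1853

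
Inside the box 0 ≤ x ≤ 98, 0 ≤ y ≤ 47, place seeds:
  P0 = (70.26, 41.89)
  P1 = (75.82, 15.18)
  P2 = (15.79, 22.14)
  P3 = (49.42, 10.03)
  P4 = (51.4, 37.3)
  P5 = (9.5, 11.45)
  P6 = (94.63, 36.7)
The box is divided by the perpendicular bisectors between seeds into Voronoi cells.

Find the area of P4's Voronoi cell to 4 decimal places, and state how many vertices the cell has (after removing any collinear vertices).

1. box [0,98]×[0,47]: [(0, 0) (98, 0) (98, 47) (0, 47)]
2. ⊥bis P4·P0 via (60.83,39.595): [(0, 0) (70.4663, 0) (59.0278, 47) (0, 47)]  |A|=3043.1126
3. ⊥bis P4·P1 via (63.61,26.24): [(0, 0) (39.8414, 0) (63.9807, 26.6492) (59.0278, 47) (0, 47)]  |A|=2635.0481
4. ⊥bis P4·P2 via (33.595,29.72): [(44.1993, 4.811) (63.9807, 26.6492) (59.0278, 47) (26.2385, 47)]  |A|=947.0371
5. ⊥bis P4·P3 via (50.41,23.665): [(35.7186, 24.7317) (60.6069, 22.9246) (63.9807, 26.6492) (59.0278, 47) (26.2385, 47)]  |A|=706.8044
6. ⊥bis P4·P5 via (30.45,24.375): [(35.7186, 24.7317) (60.6069, 22.9246) (63.9807, 26.6492) (59.0278, 47) (26.2385, 47)]  |A|=706.8044
7. ⊥bis P4·P6 via (73.015,37): [(35.7186, 24.7317) (60.6069, 22.9246) (63.9807, 26.6492) (59.0278, 47) (26.2385, 47)]  |A|=706.8044
8. canonical 5-gon: [(35.7186, 24.7317) (60.6069, 22.9246) (63.9807, 26.6492) (59.0278, 47) (26.2385, 47)]
9. shoelace: 706.8044

Area of P4's cell: 706.8044 (5 vertices)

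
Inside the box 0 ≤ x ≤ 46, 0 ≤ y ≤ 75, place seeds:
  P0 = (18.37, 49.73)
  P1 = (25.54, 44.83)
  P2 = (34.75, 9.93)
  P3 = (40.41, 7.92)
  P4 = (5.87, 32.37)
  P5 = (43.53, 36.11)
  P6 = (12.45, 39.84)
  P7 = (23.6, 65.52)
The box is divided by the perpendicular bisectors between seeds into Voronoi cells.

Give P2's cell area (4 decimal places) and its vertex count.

1. box [0,46]×[0,75]: [(0, 0) (46, 0) (46, 75) (0, 75)]
2. ⊥bis P2·P0 via (26.56,29.83): [(0, 18.899) (0, 0) (46, 0) (46, 37.8307)]  |A|=1304.7833
3. ⊥bis P2·P1 via (30.145,27.38): [(3.5609, 20.3645) (0, 18.899) (0, 0) (46, 0) (46, 31.5641)]  |A|=1171.8089
4. ⊥bis P2·P3 via (37.58,8.925): [(45.5803, 31.4533) (3.5609, 20.3645) (0, 18.899) (0, 0) (34.4105, 0)]  |A|=982.922
5. ⊥bis P2·P4 via (20.31,21.15): [(45.5803, 31.4533) (23.8625, 25.7221) (3.8763, 0) (34.4105, 0)]  |A|=702.2423
6. ⊥bis P2·P5 via (39.14,23.02): [(42.2188, 21.9875) (27.9034, 26.7884) (23.8625, 25.7221) (3.8763, 0) (34.4105, 0)]  |A|=626.4189
7. ⊥bis P2·P6 via (23.6,24.885): [(42.2188, 21.9875) (27.9034, 26.7884) (25.194, 26.0735) (22.678, 24.1976) (3.8763, 0) (34.4105, 0)]  |A|=625.6121
8. ⊥bis P2·P7 via (29.175,37.725): [(42.2188, 21.9875) (27.9034, 26.7884) (25.194, 26.0735) (22.678, 24.1976) (3.8763, 0) (34.4105, 0)]  |A|=625.6121
9. canonical 6-gon: [(42.2188, 21.9875) (27.9034, 26.7884) (25.194, 26.0735) (22.678, 24.1976) (3.8763, 0) (34.4105, 0)]
10. shoelace: 625.6121

Area of P2's cell: 625.6121 (6 vertices)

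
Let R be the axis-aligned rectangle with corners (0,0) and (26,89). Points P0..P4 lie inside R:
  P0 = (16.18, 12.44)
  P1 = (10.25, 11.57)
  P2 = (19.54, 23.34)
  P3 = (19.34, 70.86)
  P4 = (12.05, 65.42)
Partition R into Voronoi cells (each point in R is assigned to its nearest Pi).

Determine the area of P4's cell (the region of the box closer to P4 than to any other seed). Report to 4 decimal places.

1. box [0,26]×[0,89]: [(0, 0) (26, 0) (26, 89) (0, 89)]
2. ⊥bis P4·P0 via (14.115,38.93): [(0, 37.8297) (26, 39.8565) (26, 89) (0, 89)]  |A|=1304.0799
3. ⊥bis P4·P1 via (11.15,38.495): [(0, 38.8677) (9.3196, 38.5562) (26, 39.8565) (26, 89) (0, 89)]  |A|=1299.2429
4. ⊥bis P4·P2 via (15.795,44.38): [(0, 41.5686) (26, 46.1964) (26, 89) (0, 89)]  |A|=1173.0548
5. ⊥bis P4·P3 via (15.695,68.14): [(0, 41.5686) (26, 46.1964) (26, 54.3305) (0.1287, 89) (0, 89)]  |A|=724.5827
6. canonical 5-gon: [(0, 41.5686) (26, 46.1964) (26, 54.3305) (0.1287, 89) (0, 89)]
7. shoelace: 724.5827

Area of P4's cell: 724.5827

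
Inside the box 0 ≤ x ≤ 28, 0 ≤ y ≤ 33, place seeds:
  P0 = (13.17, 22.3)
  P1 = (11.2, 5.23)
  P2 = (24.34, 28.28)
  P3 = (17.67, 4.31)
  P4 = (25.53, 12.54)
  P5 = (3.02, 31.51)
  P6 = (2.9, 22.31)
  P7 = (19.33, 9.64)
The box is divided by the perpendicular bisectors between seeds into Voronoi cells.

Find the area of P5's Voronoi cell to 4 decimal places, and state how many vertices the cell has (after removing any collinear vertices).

Area of P5's cell: 66.2660 (4 vertices)

1. box [0,28]×[0,33]: [(0, 0) (28, 0) (28, 33) (0, 33)]
2. ⊥bis P5·P0 via (8.095,26.905): [(0, 17.9838) (13.6255, 33) (0, 33)]  |A|=102.3019
3. ⊥bis P5·P1 via (7.11,18.37): [(0, 17.9838) (13.6255, 33) (0, 33)]  |A|=102.3019
4. ⊥bis P5·P2 via (13.68,29.895): [(0, 17.9838) (13.6255, 33) (0, 33)]  |A|=102.3019
5. ⊥bis P5·P3 via (10.345,17.91): [(0, 17.9838) (13.6255, 33) (0, 33)]  |A|=102.3019
6. ⊥bis P5·P4 via (14.275,22.025): [(0, 17.9838) (13.6255, 33) (0, 33)]  |A|=102.3019
7. ⊥bis P5·P6 via (2.96,26.91): [(0, 26.9486) (8.0394, 26.8437) (13.6255, 33) (0, 33)]  |A|=66.266
8. ⊥bis P5·P7 via (11.175,20.575): [(0, 26.9486) (8.0394, 26.8437) (13.6255, 33) (0, 33)]  |A|=66.266
9. canonical 4-gon: [(0, 26.9486) (8.0394, 26.8437) (13.6255, 33) (0, 33)]
10. shoelace: 66.266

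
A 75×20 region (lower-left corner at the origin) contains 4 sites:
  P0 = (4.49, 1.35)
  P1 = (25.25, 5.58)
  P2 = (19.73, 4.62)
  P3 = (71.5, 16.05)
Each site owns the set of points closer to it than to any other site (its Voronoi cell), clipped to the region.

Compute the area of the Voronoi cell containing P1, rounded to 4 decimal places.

1. box [0,75]×[0,20]: [(0, 0) (75, 0) (75, 20) (0, 20)]
2. ⊥bis P1·P0 via (14.87,3.465): [(15.576, 0) (75, 0) (75, 20) (11.5009, 20)]  |A|=1229.2311
3. ⊥bis P1·P2 via (22.49,5.1): [(23.377, 0) (75, 0) (75, 20) (19.8987, 20)]  |A|=1067.2435
4. ⊥bis P1·P3 via (48.375,10.815): [(23.377, 0) (50.8233, 0) (46.2957, 20) (19.8987, 20)]  |A|=538.4334
5. canonical 4-gon: [(23.377, 0) (50.8233, 0) (46.2957, 20) (19.8987, 20)]
6. shoelace: 538.4334

Area of P1's cell: 538.4334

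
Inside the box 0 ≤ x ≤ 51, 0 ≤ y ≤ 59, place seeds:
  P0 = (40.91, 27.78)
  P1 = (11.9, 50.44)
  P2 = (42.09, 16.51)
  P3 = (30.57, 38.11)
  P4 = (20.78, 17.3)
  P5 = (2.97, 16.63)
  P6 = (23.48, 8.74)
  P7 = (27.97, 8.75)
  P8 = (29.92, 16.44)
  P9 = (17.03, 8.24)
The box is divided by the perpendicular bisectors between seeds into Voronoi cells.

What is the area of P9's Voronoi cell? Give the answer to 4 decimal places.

1. box [0,51]×[0,59]: [(0, 0) (51, 0) (51, 59) (0, 59)]
2. ⊥bis P9·P0 via (28.97,18.01): [(0, 53.4145) (0, 0) (43.7068, 0)]  |A|=1167.2888
3. ⊥bis P9·P1 via (14.465,29.34): [(19.2256, 29.9187) (0, 27.5816) (0, 0) (43.7068, 0)]  |A|=918.9622
4. ⊥bis P9·P2 via (29.56,12.375): [(26.8423, 20.6103) (19.2256, 29.9187) (0, 27.5816) (0, 0) (33.6438, 0)]  |A|=815.2618
5. ⊥bis P9·P3 via (23.8,23.175): [(26.8423, 20.6103) (25.3001, 22.495) (11.1016, 28.9311) (0, 27.5816) (0, 0) (33.6438, 0)]  |A|=782.1073
6. ⊥bis P9·P4 via (18.905,12.77): [(31.0947, 7.7246) (0, 20.5949) (0, 0) (33.6438, 0)]  |A|=450.1388
7. ⊥bis P9·P5 via (10,12.435): [(31.0947, 7.7246) (11.9241, 15.6594) (2.5797, 0) (33.6438, 0)]  |A|=307.1525
8. ⊥bis P9·P6 via (20.255,8.49): [(19.957, 12.3346) (11.9241, 15.6594) (2.5797, 0) (20.9131, 0)]  |A|=191.4972
9. ⊥bis P9·P7 via (22.5,8.495): [(19.957, 12.3346) (11.9241, 15.6594) (2.5797, 0) (20.9131, 0)]  |A|=191.4972
10. ⊥bis P9·P8 via (23.475,12.34): [(19.957, 12.3346) (11.9241, 15.6594) (2.5797, 0) (20.9131, 0)]  |A|=191.4972
11. canonical 4-gon: [(19.957, 12.3346) (11.9241, 15.6594) (2.5797, 0) (20.9131, 0)]
12. shoelace: 191.4972

Area of P9's cell: 191.4972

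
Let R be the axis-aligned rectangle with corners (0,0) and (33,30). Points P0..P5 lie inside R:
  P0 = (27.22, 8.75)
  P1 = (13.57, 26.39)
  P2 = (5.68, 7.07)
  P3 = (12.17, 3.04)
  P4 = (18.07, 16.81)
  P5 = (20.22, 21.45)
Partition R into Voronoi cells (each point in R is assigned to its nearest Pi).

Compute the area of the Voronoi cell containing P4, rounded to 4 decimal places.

Area of P4's cell: 126.8023

1. box [0,33]×[0,30]: [(0, 0) (33, 0) (33, 30) (0, 30)]
2. ⊥bis P4·P0 via (22.645,12.78): [(0, 0) (11.3874, 0) (33, 24.5354) (33, 30) (0, 30)]  |A|=724.8638
3. ⊥bis P4·P1 via (15.82,21.6): [(0, 14.1689) (0, 0) (11.3874, 0) (33, 24.5354) (33, 29.6699)]  |A|=458.2045
4. ⊥bis P4·P2 via (11.875,11.94): [(7.3929, 17.6416) (16.605, 5.9231) (33, 24.5354) (33, 29.6699)]  |A|=247.5311
5. ⊥bis P4·P3 via (15.12,9.925): [(7.3929, 17.6416) (12.6154, 10.9981) (18.7573, 8.3665) (33, 24.5354) (33, 29.6699)]  |A|=237.1956
6. ⊥bis P4·P5 via (19.145,19.13): [(14.824, 21.1322) (7.3929, 17.6416) (12.6154, 10.9981) (18.7573, 8.3665) (25.6027, 16.1377)]  |A|=126.8023
7. canonical 5-gon: [(14.824, 21.1322) (7.3929, 17.6416) (12.6154, 10.9981) (18.7573, 8.3665) (25.6027, 16.1377)]
8. shoelace: 126.8023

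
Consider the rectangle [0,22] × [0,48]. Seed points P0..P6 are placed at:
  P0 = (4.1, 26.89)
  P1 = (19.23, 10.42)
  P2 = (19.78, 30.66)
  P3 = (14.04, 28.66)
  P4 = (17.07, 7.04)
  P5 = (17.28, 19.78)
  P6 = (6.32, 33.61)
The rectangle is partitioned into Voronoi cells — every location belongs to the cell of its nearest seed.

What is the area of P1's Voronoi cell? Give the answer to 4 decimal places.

Area of P1's cell: 54.4987

1. box [0,22]×[0,48]: [(0, 0) (22, 0) (22, 48) (0, 48)]
2. ⊥bis P1·P0 via (11.665,18.655): [(0, 7.9391) (0, 0) (22, 0) (22, 28.1491)]  |A|=396.9703
3. ⊥bis P1·P2 via (19.505,20.54): [(13.8832, 20.6928) (0, 7.9391) (0, 0) (22, 0) (22, 20.4722)]  |A|=365.8144
4. ⊥bis P1·P3 via (16.635,19.54): [(20.0933, 20.524) (10.8305, 17.8884) (0, 7.9391) (0, 0) (22, 0) (22, 20.4722)]  |A|=356.8491
5. ⊥bis P1·P4 via (18.15,8.73): [(20.0933, 20.524) (10.8305, 17.8884) (7.9539, 15.2458) (22, 6.2696) (22, 20.4722)]  |A|=113.5396
6. ⊥bis P1·P5 via (18.255,15.1): [(10.6586, 13.5174) (22, 6.2696) (22, 15.8802)]  |A|=54.4987
7. ⊥bis P1·P6 via (12.775,22.015): [(10.6586, 13.5174) (22, 6.2696) (22, 15.8802)]  |A|=54.4987
8. canonical 3-gon: [(10.6586, 13.5174) (22, 6.2696) (22, 15.8802)]
9. shoelace: 54.4987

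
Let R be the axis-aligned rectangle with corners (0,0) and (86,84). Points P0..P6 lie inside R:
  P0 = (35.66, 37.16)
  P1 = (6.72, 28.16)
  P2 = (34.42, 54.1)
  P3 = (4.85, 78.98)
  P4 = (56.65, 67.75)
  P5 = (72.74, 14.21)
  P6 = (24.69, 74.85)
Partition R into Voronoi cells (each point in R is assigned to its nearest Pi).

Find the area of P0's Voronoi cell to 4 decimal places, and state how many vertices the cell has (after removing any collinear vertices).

1. box [0,86]×[0,84]: [(0, 0) (86, 0) (86, 84) (0, 84)]
2. ⊥bis P0·P1 via (21.19,32.66): [(31.3469, 0) (86, 0) (86, 84) (5.2239, 84)]  |A|=5688.0289
3. ⊥bis P0·P2 via (35.04,45.63): [(17.5545, 44.3501) (31.3469, 0) (86, 0) (86, 49.3602)]  |A|=2901.1778
4. ⊥bis P0·P3 via (20.255,58.07): [(17.5545, 44.3501) (31.3469, 0) (86, 0) (86, 49.3602)]  |A|=2901.1778
5. ⊥bis P0·P4 via (46.155,52.455): [(54.0713, 47.0231) (17.5545, 44.3501) (31.3469, 0) (86, 0) (86, 25.1145)]  |A|=2514.1094
6. ⊥bis P0·P5 via (54.2,25.685): [(63.4316, 40.6003) (54.0713, 47.0231) (17.5545, 44.3501) (31.3469, 0) (38.3027, 0)]  |A|=1262.4502
7. ⊥bis P0·P6 via (30.175,56.005): [(63.4316, 40.6003) (54.0713, 47.0231) (17.5545, 44.3501) (31.3469, 0) (38.3027, 0)]  |A|=1262.4502
8. canonical 5-gon: [(63.4316, 40.6003) (54.0713, 47.0231) (17.5545, 44.3501) (31.3469, 0) (38.3027, 0)]
9. shoelace: 1262.4502

Area of P0's cell: 1262.4502 (5 vertices)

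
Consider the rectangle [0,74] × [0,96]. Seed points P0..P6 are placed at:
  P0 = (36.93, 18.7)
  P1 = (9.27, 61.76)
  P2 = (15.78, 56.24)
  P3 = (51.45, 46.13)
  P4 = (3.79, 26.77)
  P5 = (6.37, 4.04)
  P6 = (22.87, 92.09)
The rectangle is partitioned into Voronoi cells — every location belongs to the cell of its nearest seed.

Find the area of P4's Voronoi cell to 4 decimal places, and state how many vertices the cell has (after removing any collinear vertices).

1. box [0,74]×[0,96]: [(0, 0) (74, 0) (74, 96) (0, 96)]
2. ⊥bis P4·P0 via (20.36,22.735): [(0, 0) (14.8237, 0) (38.2009, 96) (0, 96)]  |A|=2545.1846
3. ⊥bis P4·P1 via (6.53,44.265): [(0, 45.2877) (0, 0) (14.8237, 0) (24.9021, 41.3876)]  |A|=870.6403
4. ⊥bis P4·P2 via (9.785,41.505): [(0.7927, 45.1636) (0, 45.2877) (0, 0) (14.8237, 0) (23.5654, 35.8984)]  |A|=801.9452
5. ⊥bis P4·P3 via (27.62,36.45): [(0.7927, 45.1636) (0, 45.2877) (0, 0) (14.8237, 0) (23.5654, 35.8984)]  |A|=801.9452
6. ⊥bis P4·P5 via (5.08,15.405): [(0.7927, 45.1636) (0, 45.2877) (0, 14.8284) (18.9587, 16.9803) (23.5654, 35.8984)]  |A|=535.526
7. ⊥bis P4·P6 via (13.33,59.43): [(0.7927, 45.1636) (0, 45.2877) (0, 14.8284) (18.9587, 16.9803) (23.5654, 35.8984)]  |A|=535.526
8. canonical 5-gon: [(0.7927, 45.1636) (0, 45.2877) (0, 14.8284) (18.9587, 16.9803) (23.5654, 35.8984)]
9. shoelace: 535.526

Area of P4's cell: 535.5260 (5 vertices)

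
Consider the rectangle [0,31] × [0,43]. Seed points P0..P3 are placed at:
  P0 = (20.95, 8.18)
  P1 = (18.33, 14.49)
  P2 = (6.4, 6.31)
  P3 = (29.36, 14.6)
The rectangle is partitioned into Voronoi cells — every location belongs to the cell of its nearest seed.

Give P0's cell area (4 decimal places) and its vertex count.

Area of P0's cell: 168.5890 (5 vertices)

1. box [0,31]×[0,43]: [(0, 0) (31, 0) (31, 43) (0, 43)]
2. ⊥bis P0·P1 via (19.64,11.335): [(0, 3.1802) (0, 0) (31, 0) (31, 16.0518)]  |A|=298.0964
3. ⊥bis P0·P2 via (13.675,7.245): [(13.4782, 8.7765) (14.6061, 0) (31, 0) (31, 16.0518)]  |A|=212.5693
4. ⊥bis P0·P3 via (25.155,11.39): [(23.8595, 13.087) (13.4782, 8.7765) (14.6061, 0) (31, 0) (31, 3.7332)]  |A|=168.589
5. canonical 5-gon: [(23.8595, 13.087) (13.4782, 8.7765) (14.6061, 0) (31, 0) (31, 3.7332)]
6. shoelace: 168.589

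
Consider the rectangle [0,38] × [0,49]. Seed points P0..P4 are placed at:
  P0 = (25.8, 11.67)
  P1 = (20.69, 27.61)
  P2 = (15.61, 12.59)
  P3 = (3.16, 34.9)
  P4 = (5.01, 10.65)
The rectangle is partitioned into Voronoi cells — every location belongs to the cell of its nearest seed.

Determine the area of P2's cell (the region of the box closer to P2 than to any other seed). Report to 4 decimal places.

1. box [0,38]×[0,49]: [(0, 0) (38, 0) (38, 49) (0, 49)]
2. ⊥bis P2·P0 via (20.705,12.13): [(0, 0) (19.6098, 0) (24.0338, 49) (0, 49)]  |A|=1069.2692
3. ⊥bis P2·P1 via (18.15,20.1): [(0, 26.2386) (0, 0) (19.6098, 0) (21.3275, 19.0253)]  |A|=466.3442
4. ⊥bis P2·P3 via (9.385,23.745): [(8.6257, 23.3213) (0, 18.5077) (0, 0) (19.6098, 0) (21.3275, 19.0253)]  |A|=433.0022
5. ⊥bis P2·P4 via (10.31,11.62): [(8.6257, 23.3213) (8.2108, 23.0898) (12.4367, 0) (19.6098, 0) (21.3275, 19.0253)]  |A|=213.4404
6. canonical 5-gon: [(8.6257, 23.3213) (8.2108, 23.0898) (12.4367, 0) (19.6098, 0) (21.3275, 19.0253)]
7. shoelace: 213.4404

Area of P2's cell: 213.4404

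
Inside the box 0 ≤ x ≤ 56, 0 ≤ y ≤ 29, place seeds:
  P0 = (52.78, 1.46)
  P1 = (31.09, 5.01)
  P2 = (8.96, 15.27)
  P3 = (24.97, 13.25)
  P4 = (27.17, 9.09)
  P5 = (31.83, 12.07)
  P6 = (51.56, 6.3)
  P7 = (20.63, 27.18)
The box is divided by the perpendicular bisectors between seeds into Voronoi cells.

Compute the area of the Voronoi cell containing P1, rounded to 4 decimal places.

1. box [0,56]×[0,29]: [(0, 0) (56, 0) (56, 29) (0, 29)]
2. ⊥bis P1·P0 via (41.935,3.235): [(0, 0) (41.4055, 0) (46.152, 29) (0, 29)]  |A|=1269.5835
3. ⊥bis P1·P2 via (20.025,10.14): [(15.3239, 0) (41.4055, 0) (46.152, 29) (28.7689, 29)]  |A|=630.2379
4. ⊥bis P1·P3 via (28.03,9.13): [(15.7373, 0) (41.4055, 0) (44.9576, 21.7024)]  |A|=278.531
5. ⊥bis P1·P4 via (29.13,7.05): [(42.4149, 19.814) (21.7922, 0) (41.4055, 0) (44.9576, 21.7024)]  |A|=218.545
6. ⊥bis P1·P5 via (31.46,8.54): [(30.7575, 8.6136) (21.7922, 0) (41.4055, 0) (42.612, 7.3711)]  |A|=128.9107
7. ⊥bis P1·P6 via (41.325,5.655): [(41.2076, 7.5183) (30.7575, 8.6136) (21.7922, 0) (41.4055, 0) (41.6047, 1.2168)]  |A|=124.5151
8. ⊥bis P1·P7 via (25.86,16.095): [(41.2076, 7.5183) (30.7575, 8.6136) (21.7922, 0) (41.4055, 0) (41.6047, 1.2168)]  |A|=124.5151
9. canonical 5-gon: [(41.2076, 7.5183) (30.7575, 8.6136) (21.7922, 0) (41.4055, 0) (41.6047, 1.2168)]
10. shoelace: 124.5151

Area of P1's cell: 124.5151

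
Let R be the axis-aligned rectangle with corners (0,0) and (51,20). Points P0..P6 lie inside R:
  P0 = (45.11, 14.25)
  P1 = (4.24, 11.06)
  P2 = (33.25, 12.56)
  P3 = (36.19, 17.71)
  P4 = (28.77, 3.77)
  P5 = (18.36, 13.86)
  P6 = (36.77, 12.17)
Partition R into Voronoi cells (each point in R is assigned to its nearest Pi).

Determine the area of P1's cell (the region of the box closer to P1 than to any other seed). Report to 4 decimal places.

1. box [0,51]×[0,20]: [(0, 0) (51, 0) (51, 20) (0, 20)]
2. ⊥bis P1·P0 via (24.675,12.655): [(0, 0) (25.6628, 0) (24.1017, 20) (0, 20)]  |A|=497.6446
3. ⊥bis P1·P2 via (18.745,11.81): [(0, 0) (19.3557, 0) (18.3215, 20) (0, 20)]  |A|=376.7718
4. ⊥bis P1·P3 via (20.215,14.385): [(0, 0) (19.3557, 0) (18.3215, 20) (0, 20)]  |A|=376.7718
5. ⊥bis P1·P4 via (16.505,7.415): [(0, 0) (14.3014, 0) (18.6066, 14.4866) (18.3215, 20) (0, 20)]  |A|=340.1619
6. ⊥bis P1·P5 via (11.3,12.46): [(0, 0) (13.7708, 0) (9.8048, 20) (0, 20)]  |A|=235.7564
7. ⊥bis P1·P6 via (20.505,11.615): [(0, 0) (13.7708, 0) (9.8048, 20) (0, 20)]  |A|=235.7564
8. canonical 4-gon: [(0, 0) (13.7708, 0) (9.8048, 20) (0, 20)]
9. shoelace: 235.7564

Area of P1's cell: 235.7564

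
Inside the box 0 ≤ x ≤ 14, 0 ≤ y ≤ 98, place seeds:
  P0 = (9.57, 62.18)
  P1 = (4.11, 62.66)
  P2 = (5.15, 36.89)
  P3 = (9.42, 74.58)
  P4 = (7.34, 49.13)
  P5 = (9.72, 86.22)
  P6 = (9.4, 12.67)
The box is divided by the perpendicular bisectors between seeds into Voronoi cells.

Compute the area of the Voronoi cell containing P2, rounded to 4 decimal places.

1. box [0,14]×[0,98]: [(0, 0) (14, 0) (14, 98) (0, 98)]
2. ⊥bis P2·P0 via (7.36,49.535): [(0, 50.8213) (0, 0) (14, 0) (14, 48.3745)]  |A|=694.3709
3. ⊥bis P2·P1 via (4.63,49.775): [(5.7323, 49.8195) (0, 49.5881) (0, 0) (14, 0) (14, 48.3745)]  |A|=690.8364
4. ⊥bis P2·P3 via (7.285,55.735): [(5.7323, 49.8195) (0, 49.5881) (0, 0) (14, 0) (14, 48.3745)]  |A|=690.8364
5. ⊥bis P2·P4 via (6.245,43.01): [(0, 44.1274) (0, 0) (14, 0) (14, 41.6225)]  |A|=600.2488
6. ⊥bis P2·P5 via (7.435,61.555): [(0, 44.1274) (0, 0) (14, 0) (14, 41.6225)]  |A|=600.2488
7. ⊥bis P2·P6 via (7.275,24.78): [(0, 44.1274) (0, 23.5034) (14, 25.9601) (14, 41.6225)]  |A|=254.0044
8. canonical 4-gon: [(0, 44.1274) (0, 23.5034) (14, 25.9601) (14, 41.6225)]
9. shoelace: 254.0044

Area of P2's cell: 254.0044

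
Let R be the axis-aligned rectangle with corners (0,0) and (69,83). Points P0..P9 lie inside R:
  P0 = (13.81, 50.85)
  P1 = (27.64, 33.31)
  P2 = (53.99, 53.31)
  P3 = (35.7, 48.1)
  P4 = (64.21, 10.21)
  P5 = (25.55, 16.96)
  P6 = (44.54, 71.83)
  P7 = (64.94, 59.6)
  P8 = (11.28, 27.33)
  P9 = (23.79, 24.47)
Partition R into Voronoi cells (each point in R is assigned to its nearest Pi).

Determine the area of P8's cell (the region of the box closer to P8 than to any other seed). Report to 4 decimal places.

1. box [0,69]×[0,83]: [(0, 0) (69, 0) (69, 83) (0, 83)]
2. ⊥bis P8·P0 via (12.545,39.09): [(0, 40.4394) (0, 0) (69, 0) (69, 33.0172)]  |A|=2534.2557
3. ⊥bis P8·P1 via (19.46,30.32): [(16.4062, 38.6747) (0, 40.4394) (0, 0) (30.5427, 0)]  |A|=922.3429
4. ⊥bis P8·P2 via (32.635,40.32): [(16.4062, 38.6747) (0, 40.4394) (0, 0) (30.5427, 0)]  |A|=922.3429
5. ⊥bis P8·P3 via (23.49,37.715): [(16.4062, 38.6747) (0, 40.4394) (0, 0) (30.5427, 0)]  |A|=922.3429
6. ⊥bis P8·P4 via (37.745,18.77): [(16.4062, 38.6747) (0, 40.4394) (0, 0) (30.5427, 0)]  |A|=922.3429
7. ⊥bis P8·P5 via (18.415,22.145): [(21.0984, 25.8376) (16.4062, 38.6747) (0, 40.4394) (0, 0) (2.3222, 0)]  |A|=557.7677
8. ⊥bis P8·P6 via (27.91,49.58): [(21.0984, 25.8376) (16.4062, 38.6747) (0, 40.4394) (0, 0) (2.3222, 0)]  |A|=557.7677
9. ⊥bis P8·P7 via (38.11,43.465): [(21.0984, 25.8376) (16.4062, 38.6747) (0, 40.4394) (0, 0) (2.3222, 0)]  |A|=557.7677
10. ⊥bis P8·P9 via (17.535,25.9): [(15.8786, 18.6547) (18.8974, 31.8592) (16.4062, 38.6747) (0, 40.4394) (0, 0) (2.3222, 0)]  |A|=534.1469
11. canonical 6-gon: [(15.8786, 18.6547) (18.8974, 31.8592) (16.4062, 38.6747) (0, 40.4394) (0, 0) (2.3222, 0)]
12. shoelace: 534.1469

Area of P8's cell: 534.1469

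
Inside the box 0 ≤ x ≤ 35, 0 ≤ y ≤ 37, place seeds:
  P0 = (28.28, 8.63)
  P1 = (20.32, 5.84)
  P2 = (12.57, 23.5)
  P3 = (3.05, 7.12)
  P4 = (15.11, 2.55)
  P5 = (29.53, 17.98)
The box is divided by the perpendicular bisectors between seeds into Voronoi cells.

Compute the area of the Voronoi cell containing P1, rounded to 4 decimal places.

1. box [0,35]×[0,37]: [(0, 0) (35, 0) (35, 37) (0, 37)]
2. ⊥bis P1·P0 via (24.3,7.235): [(0, 0) (26.8359, 0) (13.8673, 37) (0, 37)]  |A|=753.0088
3. ⊥bis P1·P2 via (16.445,14.67): [(0, 7.4532) (0, 0) (26.8359, 0) (20.9943, 16.6664)]  |A|=301.8663
4. ⊥bis P1·P3 via (11.685,6.48): [(12.1524, 12.7862) (11.2047, 0) (26.8359, 0) (20.9943, 16.6664)]  |A|=184.9462
5. ⊥bis P1·P4 via (17.715,4.195): [(12.26, 12.8334) (20.364, 0) (26.8359, 0) (20.9943, 16.6664)]  |A|=125.5077
6. ⊥bis P1·P5 via (24.925,11.91): [(19.5125, 16.0162) (12.26, 12.8334) (20.364, 0) (26.8359, 0) (21.8415, 14.2493)]  |A|=123.4415
7. canonical 5-gon: [(19.5125, 16.0162) (12.26, 12.8334) (20.364, 0) (26.8359, 0) (21.8415, 14.2493)]
8. shoelace: 123.4415

Area of P1's cell: 123.4415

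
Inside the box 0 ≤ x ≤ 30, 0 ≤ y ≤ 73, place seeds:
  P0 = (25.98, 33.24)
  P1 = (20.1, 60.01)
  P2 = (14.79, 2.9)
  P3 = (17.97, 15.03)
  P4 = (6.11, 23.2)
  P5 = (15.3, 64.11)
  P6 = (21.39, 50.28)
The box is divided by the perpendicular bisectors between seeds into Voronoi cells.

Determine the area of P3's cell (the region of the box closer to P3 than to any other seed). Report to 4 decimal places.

1. box [0,30]×[0,73]: [(0, 0) (30, 0) (30, 73) (0, 73)]
2. ⊥bis P3·P0 via (21.975,24.135): [(0, 33.8011) (0, 0) (30, 0) (30, 20.6051)]  |A|=816.0924
3. ⊥bis P3·P1 via (19.035,37.52): [(0, 33.8011) (0, 0) (30, 0) (30, 20.6051)]  |A|=816.0924
4. ⊥bis P3·P2 via (16.38,8.965): [(0, 33.8011) (0, 13.2592) (30, 5.3944) (30, 20.6051)]  |A|=536.289
5. ⊥bis P3·P4 via (12.04,19.115): [(17.0043, 26.3214) (6.7814, 11.4814) (30, 5.3944) (30, 20.6051)]  |A|=302.2328
6. ⊥bis P3·P5 via (16.635,39.57): [(17.0043, 26.3214) (6.7814, 11.4814) (30, 5.3944) (30, 20.6051)]  |A|=302.2328
7. ⊥bis P3·P6 via (19.68,32.655): [(17.0043, 26.3214) (6.7814, 11.4814) (30, 5.3944) (30, 20.6051)]  |A|=302.2328
8. canonical 4-gon: [(17.0043, 26.3214) (6.7814, 11.4814) (30, 5.3944) (30, 20.6051)]
9. shoelace: 302.2328

Area of P3's cell: 302.2328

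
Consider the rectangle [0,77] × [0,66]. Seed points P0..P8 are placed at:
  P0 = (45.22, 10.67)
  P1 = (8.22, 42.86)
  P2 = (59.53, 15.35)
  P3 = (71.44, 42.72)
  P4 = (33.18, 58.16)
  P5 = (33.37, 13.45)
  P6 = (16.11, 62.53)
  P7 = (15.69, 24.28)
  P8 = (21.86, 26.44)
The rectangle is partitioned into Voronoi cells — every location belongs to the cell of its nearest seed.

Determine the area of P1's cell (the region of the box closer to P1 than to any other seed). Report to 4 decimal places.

1. box [0,77]×[0,66]: [(0, 0) (77, 0) (77, 66) (0, 66)]
2. ⊥bis P1·P0 via (26.72,26.765): [(0, 0) (3.4344, 0) (60.8544, 66) (0, 66)]  |A|=2121.5337
3. ⊥bis P1·P2 via (33.875,29.105): [(0, 0) (3.4344, 0) (42.0963, 44.439) (53.6564, 66) (0, 66)]  |A|=2043.9345
4. ⊥bis P1·P3 via (39.83,42.79): [(0, 0) (3.4344, 0) (39.8279, 41.8315) (39.8814, 66) (0, 66)]  |A|=1868.0904
5. ⊥bis P1·P4 via (20.7,50.51): [(0, 0) (3.4344, 0) (31.7272, 32.5205) (11.2049, 66) (0, 66)]  |A|=1290.412
6. ⊥bis P1·P5 via (20.795,28.155): [(0, 10.3721) (29.7231, 35.7899) (11.2049, 66) (0, 66)]  |A|=995.9683
7. ⊥bis P1·P6 via (12.165,52.695): [(0, 57.5746) (0, 10.3721) (29.7231, 35.7899) (21.7067, 48.8676)]  |A|=808.5409
8. ⊥bis P1·P7 via (11.955,33.57): [(0, 57.5746) (0, 28.7635) (27.3017, 39.7401) (21.7067, 48.8676)]  |A|=468.0029
9. ⊥bis P1·P8 via (15.04,34.65): [(0, 57.5746) (0, 28.7635) (15.414, 34.9607) (25.2321, 43.1165) (21.7067, 48.8676)]  |A|=442.988
10. canonical 5-gon: [(0, 57.5746) (0, 28.7635) (15.414, 34.9607) (25.2321, 43.1165) (21.7067, 48.8676)]
11. shoelace: 442.988

Area of P1's cell: 442.9880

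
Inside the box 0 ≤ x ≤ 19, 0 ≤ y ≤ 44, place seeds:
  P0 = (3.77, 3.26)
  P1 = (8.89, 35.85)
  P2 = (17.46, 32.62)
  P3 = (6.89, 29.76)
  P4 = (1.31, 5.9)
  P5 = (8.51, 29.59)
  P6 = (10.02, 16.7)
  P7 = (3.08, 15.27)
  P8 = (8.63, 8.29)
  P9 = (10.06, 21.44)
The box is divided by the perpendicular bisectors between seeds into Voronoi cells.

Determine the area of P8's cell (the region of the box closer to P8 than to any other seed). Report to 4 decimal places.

Area of P8's cell: 143.7133

1. box [0,19]×[0,44]: [(0, 0) (19, 0) (19, 44) (0, 44)]
2. ⊥bis P8·P0 via (6.2,5.775): [(0, 11.7655) (12.177, 0) (19, 0) (19, 44) (0, 44)]  |A|=764.366
3. ⊥bis P8·P1 via (8.76,22.07): [(0, 22.1526) (0, 11.7655) (12.177, 0) (19, 0) (19, 21.9734)]  |A|=347.5633
4. ⊥bis P8·P2 via (13.045,20.455): [(8.5907, 22.0716) (0, 22.1526) (0, 11.7655) (12.177, 0) (19, 0) (19, 18.2938)]  |A|=328.4121
5. ⊥bis P8·P3 via (7.76,19.025): [(15.3012, 19.6362) (0, 18.3961) (0, 11.7655) (12.177, 0) (19, 0) (19, 18.2938)]  |A|=289.4833
6. ⊥bis P8·P4 via (4.97,7.095): [(15.3012, 19.6362) (1.2472, 18.4972) (5.0328, 6.9028) (12.177, 0) (19, 0) (19, 18.2938)]  |A|=265.3767
7. ⊥bis P8·P5 via (8.57,18.94): [(17.0872, 18.988) (6.5723, 18.9287) (1.2472, 18.4972) (5.0328, 6.9028) (12.177, 0) (19, 0) (19, 18.2938)]  |A|=261.9161
8. ⊥bis P8·P6 via (9.325,12.495): [(2.8579, 13.5639) (5.0328, 6.9028) (12.177, 0) (19, 0) (19, 10.8959)]  |A|=150.5026
9. ⊥bis P8·P7 via (5.855,11.78): [(7.1966, 12.8468) (3.938, 10.2557) (5.0328, 6.9028) (12.177, 0) (19, 0) (19, 10.8959)]  |A|=143.7133
10. ⊥bis P8·P9 via (9.345,14.865): [(7.1966, 12.8468) (3.938, 10.2557) (5.0328, 6.9028) (12.177, 0) (19, 0) (19, 10.8959)]  |A|=143.7133
11. canonical 6-gon: [(7.1966, 12.8468) (3.938, 10.2557) (5.0328, 6.9028) (12.177, 0) (19, 0) (19, 10.8959)]
12. shoelace: 143.7133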